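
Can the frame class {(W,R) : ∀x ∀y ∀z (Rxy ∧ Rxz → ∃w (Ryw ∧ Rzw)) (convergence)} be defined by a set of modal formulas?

Yes: it is convergence, defined by the .2 schema ◇□r → □◇r.
Suppose ◇□r→□◇r is valid. Take Rxy, Rxz and set V(r)={w : Ryw}. Then □r at y so ◇□r at x, so □◇r at x, so ◇r at z, giving w with Rzw and Ryw.

Yes, by ◇□r → □◇r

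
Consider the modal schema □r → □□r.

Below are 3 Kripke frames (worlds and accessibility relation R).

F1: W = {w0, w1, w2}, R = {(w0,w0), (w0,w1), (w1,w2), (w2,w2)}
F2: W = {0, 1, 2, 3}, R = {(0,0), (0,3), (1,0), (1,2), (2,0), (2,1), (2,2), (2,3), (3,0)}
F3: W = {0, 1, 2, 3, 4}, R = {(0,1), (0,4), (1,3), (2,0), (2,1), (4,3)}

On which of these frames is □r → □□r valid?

none

This is the axiom for transitivity; its first-order frame correspondent is ∀x ∀y ∀z (Rxy ∧ Ryz → Rxz).
F1: fails — Rw0w1 and Rw1w2 but not Rw0w2.
F2: fails — R10 and R03 but not R13.
F3: fails — R01 and R13 but not R03.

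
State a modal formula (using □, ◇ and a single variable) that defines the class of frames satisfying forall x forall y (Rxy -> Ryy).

A defining formula is □(□ψ → ψ) (the T□ axiom).
Suppose □(□ψ→ψ) is valid. Take Rxy and set V(ψ)={w : Ryw}. Then at y, □ψ holds; since □(□ψ→ψ) at x, □ψ→ψ at y, so ψ at y, i.e. Ryy.

□(□ψ → ψ)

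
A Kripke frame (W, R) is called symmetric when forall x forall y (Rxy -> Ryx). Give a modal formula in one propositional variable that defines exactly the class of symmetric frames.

A defining formula is p → □◇p (the B axiom).
Suppose p→□◇p is valid. Take Rxy and set V(p)={x}. Then p at x, so □◇p at x, so ◇p at y, so some z with Ryz has p; z=x, i.e. Ryx.

p → □◇p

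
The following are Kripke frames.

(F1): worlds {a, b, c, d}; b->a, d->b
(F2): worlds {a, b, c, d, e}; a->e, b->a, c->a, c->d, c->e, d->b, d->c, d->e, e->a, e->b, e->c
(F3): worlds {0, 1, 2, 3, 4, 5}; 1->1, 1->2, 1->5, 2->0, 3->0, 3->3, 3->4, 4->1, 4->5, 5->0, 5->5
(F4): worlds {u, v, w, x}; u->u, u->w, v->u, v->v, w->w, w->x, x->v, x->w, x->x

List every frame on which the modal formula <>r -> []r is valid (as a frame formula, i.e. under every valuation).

This is the axiom for partial functionality; its first-order frame correspondent is forall x forall y forall z (Rxy & Rxz -> y = z).
(F1): satisfies the condition.
(F2): fails — c sees both a and d.
(F3): fails — 1 sees both 1 and 2.
(F4): fails — u sees both u and w.
Valid on: (F1).

(F1)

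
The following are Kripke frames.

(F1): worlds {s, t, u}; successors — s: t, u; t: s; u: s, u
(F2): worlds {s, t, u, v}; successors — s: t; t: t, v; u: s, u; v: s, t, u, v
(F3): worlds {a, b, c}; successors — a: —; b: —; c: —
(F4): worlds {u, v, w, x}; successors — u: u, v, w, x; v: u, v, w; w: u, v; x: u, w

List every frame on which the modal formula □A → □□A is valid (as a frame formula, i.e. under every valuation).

(F3)

Frame correspondent (Sahlqvist): ∀x ∀y ∀z (Rxy ∧ Ryz → Rxz) — i.e. transitivity.
(F1): fails — Rus and Rst but not Rut.
(F2): fails — Rtv and Rvu but not Rtu.
(F3): satisfies the condition.
(F4): fails — Rxw and Rwv but not Rxv.
Valid on: (F3).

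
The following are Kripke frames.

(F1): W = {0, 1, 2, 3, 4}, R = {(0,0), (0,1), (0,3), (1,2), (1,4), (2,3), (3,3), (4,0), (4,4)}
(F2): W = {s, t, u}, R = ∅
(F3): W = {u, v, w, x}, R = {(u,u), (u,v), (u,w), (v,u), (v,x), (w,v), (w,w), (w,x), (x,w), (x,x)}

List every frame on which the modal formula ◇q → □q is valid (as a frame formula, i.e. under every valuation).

The schema corresponds to partial functionality: ∀x ∀y ∀z (Rxy ∧ Rxz → y = z).
(F1): fails — 0 sees both 0 and 1.
(F2): holds.
(F3): fails — u sees both u and v.
Valid on: (F2).

(F2)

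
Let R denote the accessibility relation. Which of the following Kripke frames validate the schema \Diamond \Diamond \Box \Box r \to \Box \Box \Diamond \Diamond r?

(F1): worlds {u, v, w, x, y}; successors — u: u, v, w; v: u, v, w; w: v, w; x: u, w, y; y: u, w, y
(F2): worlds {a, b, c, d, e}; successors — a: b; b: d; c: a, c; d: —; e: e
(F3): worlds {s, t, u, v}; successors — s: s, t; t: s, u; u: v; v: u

(F1)

Frame correspondent (Sahlqvist): \forall x \forall y \forall z ((x R^2 y \wedge x R^2 z) \to \exists w (y R^2 w \wedge z R^2 w)) — i.e. a generalized confluence (Geach) condition.
(F1): ✓.
(F2): fails — aR²d, aR²d but no w with dR²w and dR²w.
(F3): fails — sR²t, sR²u but no w with tR²w and uR²w.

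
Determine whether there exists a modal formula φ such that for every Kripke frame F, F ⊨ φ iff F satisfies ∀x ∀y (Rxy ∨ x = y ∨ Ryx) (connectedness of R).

No — not modally definable

Modal frame validity is preserved under disjoint unions.
Take 4 disjoint single-world reflexive frames: each is trivially connected, but their disjoint union has 4 worlds with no edge between distinct components, so it is not connected.
Hence connectedness of R is not modally definable.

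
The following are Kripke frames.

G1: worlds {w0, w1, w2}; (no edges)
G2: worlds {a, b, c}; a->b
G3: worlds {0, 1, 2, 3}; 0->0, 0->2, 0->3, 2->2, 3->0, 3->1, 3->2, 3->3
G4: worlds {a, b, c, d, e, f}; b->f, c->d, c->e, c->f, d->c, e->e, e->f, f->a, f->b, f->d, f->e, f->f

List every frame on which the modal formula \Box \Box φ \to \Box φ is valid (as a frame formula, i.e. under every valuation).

G1, G3

The schema corresponds to density: \forall x \forall y (Rxy \to \exists z (Rxz \wedge Rzy)).
G1: satisfies the condition.
G2: fails — Rab but no z with Raz and Rzb.
G3: satisfies the condition.
G4: fails — Rdc but no z with Rdz and Rzc.
Valid on: G1, G3.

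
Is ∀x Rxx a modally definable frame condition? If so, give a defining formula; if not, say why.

Yes — defined by □p → p

The condition is reflexivity. A defining modal formula is □p → p.
Suppose □p→p is valid. At any x set V(p)={w : Rxw}. Then □p holds at x, so p holds at x, i.e. Rxx.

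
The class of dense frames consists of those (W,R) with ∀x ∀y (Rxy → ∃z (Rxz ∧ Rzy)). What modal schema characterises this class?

□□q → □q

This is density; the standard corresponding axiom is C4: □□q → □q.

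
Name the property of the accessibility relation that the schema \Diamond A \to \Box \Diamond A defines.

Suppose ◇A→□◇A is valid. Take Rxy, Rxz and set V(A)={y}. Then ◇A at x, so □◇A at x, so ◇A at z, so some w with Rzw has A; w=y, i.e. Rzy. By symmetry of the argument, Ryz.

the Euclidean property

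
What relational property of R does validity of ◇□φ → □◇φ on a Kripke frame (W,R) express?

convergence: ∀x ∀y ∀z (Rxy ∧ Rxz → ∃w (Ryw ∧ Rzw))

Suppose ◇□φ→□◇φ is valid. Take Rxy, Rxz and set V(φ)={w : Ryw}. Then □φ at y so ◇□φ at x, so □◇φ at x, so ◇φ at z, giving w with Rzw and Ryw.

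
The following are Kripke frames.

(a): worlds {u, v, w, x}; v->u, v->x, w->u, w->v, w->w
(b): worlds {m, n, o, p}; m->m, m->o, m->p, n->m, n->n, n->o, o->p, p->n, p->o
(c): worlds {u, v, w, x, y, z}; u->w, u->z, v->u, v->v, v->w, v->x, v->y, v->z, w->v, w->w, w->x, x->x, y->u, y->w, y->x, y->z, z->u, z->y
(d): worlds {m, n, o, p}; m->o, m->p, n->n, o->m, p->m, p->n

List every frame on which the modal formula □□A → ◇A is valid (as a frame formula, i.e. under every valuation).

This is the axiom for a generalized confluence (Geach) condition; its first-order frame correspondent is ∀x ∃w (xR²w ∧ xRw).
(a): fails — at u but no t with uR²t and uRt.
(b): fails — at o but no w with oR²w and oRw.
(c): satisfies the condition.
(d): fails — at m but no w with mR²w and mRw.
Valid on: (c).

(c)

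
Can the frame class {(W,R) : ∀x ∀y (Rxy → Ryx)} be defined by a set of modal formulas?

Definable; p → □◇p defines it

Yes: it is symmetry, defined by the B schema p → □◇p.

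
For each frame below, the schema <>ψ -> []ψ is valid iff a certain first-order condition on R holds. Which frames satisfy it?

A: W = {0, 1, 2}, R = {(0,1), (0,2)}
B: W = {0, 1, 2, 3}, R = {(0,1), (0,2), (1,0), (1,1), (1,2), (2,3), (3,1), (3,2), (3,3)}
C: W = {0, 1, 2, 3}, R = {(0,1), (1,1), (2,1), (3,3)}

C

Frame correspondent (Sahlqvist): forall x forall y forall z (Rxy & Rxz -> y = z) — i.e. partial functionality.
A: fails — 0 sees both 1 and 2.
B: fails — 0 sees both 1 and 2.
C: condition met.
Valid on: C.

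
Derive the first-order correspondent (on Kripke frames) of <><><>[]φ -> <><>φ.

This is a Sahlqvist (Geach-type) schema ◇^3□^1φ → □^0◇^2φ.
Minimal-valuation argument: fix x; take any y with xR^3y and any z with xR^0z. Set V(φ) to the set of worlds R-reachable from y in exactly 1 step. Then □^1φ holds at y, so the antecedent holds at x; validity forces ◇^2φ at z, giving a w with zR^2w and yR^1w.
First-order correspondent: forall x forall y (x R^3 y -> exists w (yRw & x R^2 w)).

forall x forall y (x R^3 y -> exists w (yRw & x R^2 w))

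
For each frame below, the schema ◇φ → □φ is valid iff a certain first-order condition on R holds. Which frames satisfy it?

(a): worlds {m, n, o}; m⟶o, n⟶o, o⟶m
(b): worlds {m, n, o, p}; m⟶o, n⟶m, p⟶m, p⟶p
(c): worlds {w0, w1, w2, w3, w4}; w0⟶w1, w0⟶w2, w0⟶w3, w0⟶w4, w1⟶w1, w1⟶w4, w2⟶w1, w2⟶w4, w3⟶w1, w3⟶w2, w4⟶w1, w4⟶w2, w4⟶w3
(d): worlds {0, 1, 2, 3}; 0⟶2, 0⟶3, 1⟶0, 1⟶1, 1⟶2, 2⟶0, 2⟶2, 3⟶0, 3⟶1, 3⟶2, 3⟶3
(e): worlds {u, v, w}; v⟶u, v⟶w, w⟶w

(a)

This is the axiom for partial functionality; its first-order frame correspondent is ∀x ∀y ∀z (Rxy ∧ Rxz → y = z).
(a): condition met.
(b): fails — p sees both m and p.
(c): fails — w0 sees both w1 and w2.
(d): fails — 0 sees both 2 and 3.
(e): fails — v sees both u and w.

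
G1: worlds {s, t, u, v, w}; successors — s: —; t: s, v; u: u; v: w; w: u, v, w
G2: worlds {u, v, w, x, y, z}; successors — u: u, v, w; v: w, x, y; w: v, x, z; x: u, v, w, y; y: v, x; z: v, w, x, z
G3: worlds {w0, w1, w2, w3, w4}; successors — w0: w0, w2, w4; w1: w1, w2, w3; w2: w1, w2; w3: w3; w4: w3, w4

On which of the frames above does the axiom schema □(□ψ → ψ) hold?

G3

The schema corresponds to shift-reflexivity: ∀x ∀y (Rxy → Ryy).
G1: fails — Rtv but not Rvv.
G2: fails — Ruv but not Rvv.
G3: condition met.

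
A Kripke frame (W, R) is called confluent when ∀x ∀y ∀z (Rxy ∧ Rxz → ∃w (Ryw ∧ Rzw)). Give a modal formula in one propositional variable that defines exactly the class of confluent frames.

◇□ψ → □◇ψ

A defining formula is ◇□ψ → □◇ψ (the .2 axiom).
Suppose ◇□ψ→□◇ψ is valid. Take Rxy, Rxz and set V(ψ)={w : Ryw}. Then □ψ at y so ◇□ψ at x, so □◇ψ at x, so ◇ψ at z, giving w with Rzw and Ryw.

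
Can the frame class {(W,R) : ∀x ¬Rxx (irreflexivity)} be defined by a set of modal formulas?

No

Any modally definable frame class is closed under surjective bounded morphisms.
The 5-cycle (worlds s,t,u,v,w with s→t→u→v→w→s) is irreflexive, and the map sending every world to a single reflexive point • is a surjective bounded morphism (forth: every edge maps to (•,•); back: every world has a successor). So any modal formula valid on the 5-cycle is also valid on the reflexive point, which is not irreflexive.
So no modal formula (or set of formulas) defines exactly the irreflexive frames.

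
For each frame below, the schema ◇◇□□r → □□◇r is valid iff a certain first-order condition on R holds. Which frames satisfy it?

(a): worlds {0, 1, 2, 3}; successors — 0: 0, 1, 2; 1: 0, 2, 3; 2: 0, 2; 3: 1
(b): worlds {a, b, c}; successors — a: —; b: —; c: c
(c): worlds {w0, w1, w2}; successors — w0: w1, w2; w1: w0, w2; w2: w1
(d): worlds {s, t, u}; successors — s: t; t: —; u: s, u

The schema corresponds to a generalized confluence (Geach) condition: ∀x ∀y ∀z ((xR²y ∧ xR²z) → ∃w (yR²w ∧ zRw)).
(a): fails — 0R²3, 0R²3 but no w with 3R²w and 3Rw.
(b): satisfies the condition.
(c): fails — w0R²w2, w0R²w2 but no w with w2R²w and w2Rw.
(d): fails — uR²s, uR²s but no w with sR²w and sRw.
Valid on: (b).

(b)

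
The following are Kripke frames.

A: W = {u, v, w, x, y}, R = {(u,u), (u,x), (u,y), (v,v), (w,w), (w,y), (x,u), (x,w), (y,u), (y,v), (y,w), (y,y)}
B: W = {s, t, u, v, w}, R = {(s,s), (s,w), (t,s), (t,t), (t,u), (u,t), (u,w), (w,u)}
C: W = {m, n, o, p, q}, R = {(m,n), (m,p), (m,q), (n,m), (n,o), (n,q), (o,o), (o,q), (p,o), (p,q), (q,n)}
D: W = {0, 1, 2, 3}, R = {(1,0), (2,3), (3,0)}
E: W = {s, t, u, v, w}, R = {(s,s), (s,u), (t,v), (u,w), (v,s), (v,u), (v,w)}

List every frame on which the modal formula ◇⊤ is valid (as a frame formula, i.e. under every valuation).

This is the axiom for seriality; its first-order frame correspondent is ∀x ∃y Rxy.
A: holds.
B: fails — world v has no successor.
C: holds.
D: fails — world 0 has no successor.
E: fails — world w has no successor.

A, C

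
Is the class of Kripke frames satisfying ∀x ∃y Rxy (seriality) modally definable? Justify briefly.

Definable; □p → ◇p defines it

This is a Sahlqvist condition; the D axiom □p → ◇p defines it.
Suppose □p→◇p is valid. At any x set V(p)=W. Then □p at x, so ◇p at x, so x has a successor.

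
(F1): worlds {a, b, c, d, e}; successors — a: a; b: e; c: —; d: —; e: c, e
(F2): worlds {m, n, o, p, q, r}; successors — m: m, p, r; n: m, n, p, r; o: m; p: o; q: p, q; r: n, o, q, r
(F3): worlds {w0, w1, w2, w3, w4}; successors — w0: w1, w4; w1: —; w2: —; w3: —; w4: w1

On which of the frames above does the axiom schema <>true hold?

(F2)

This is the axiom for seriality; its first-order frame correspondent is forall x exists y Rxy.
(F1): fails — world c has no successor.
(F2): satisfies the condition.
(F3): fails — world w1 has no successor.
Valid on: (F2).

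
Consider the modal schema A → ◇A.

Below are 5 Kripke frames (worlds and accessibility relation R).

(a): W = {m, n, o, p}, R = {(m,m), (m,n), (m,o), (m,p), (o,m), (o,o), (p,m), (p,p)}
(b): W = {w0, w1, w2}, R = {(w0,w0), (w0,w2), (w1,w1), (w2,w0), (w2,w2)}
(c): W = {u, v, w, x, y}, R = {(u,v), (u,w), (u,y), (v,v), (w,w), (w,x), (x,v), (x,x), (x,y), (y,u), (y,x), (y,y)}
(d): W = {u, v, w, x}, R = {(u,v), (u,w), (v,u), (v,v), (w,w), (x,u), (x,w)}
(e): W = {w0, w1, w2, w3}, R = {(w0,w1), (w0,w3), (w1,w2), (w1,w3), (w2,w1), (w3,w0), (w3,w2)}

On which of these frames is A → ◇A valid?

(b)

The schema corresponds to reflexivity: ∀x Rxx.
(a): fails — world n does not see itself.
(b): ✓.
(c): fails — world u does not see itself.
(d): fails — world u does not see itself.
(e): fails — world w0 does not see itself.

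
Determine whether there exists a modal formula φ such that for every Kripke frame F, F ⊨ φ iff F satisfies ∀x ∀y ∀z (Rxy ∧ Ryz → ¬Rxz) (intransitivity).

Not definable by any modal formula

Modal frame validity is preserved under surjective bounded morphisms.
The 5-cycle (worlds a,b,c,d,e with a→b→c→d→e→a) is intransitive. Mapping every world to a single reflexive point • is a surjective bounded morphism; the reflexive point is not intransitive (R••∧R•• but R••).
Hence intransitivity is not modally definable.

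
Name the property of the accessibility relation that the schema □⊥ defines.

emptiness of R: ∀x ∀y ¬Rxy

This is the Ver axiom.
It corresponds to emptiness of R: ∀x ∀y ¬Rxy.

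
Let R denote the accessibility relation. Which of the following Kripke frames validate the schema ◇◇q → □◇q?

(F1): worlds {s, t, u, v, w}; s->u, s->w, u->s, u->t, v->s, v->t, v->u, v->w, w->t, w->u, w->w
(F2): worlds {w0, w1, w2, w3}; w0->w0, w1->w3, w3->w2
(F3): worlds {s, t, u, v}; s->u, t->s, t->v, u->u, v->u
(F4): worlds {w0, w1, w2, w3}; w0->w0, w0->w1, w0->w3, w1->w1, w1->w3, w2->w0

This is the axiom for a generalized confluence (Geach) condition; its first-order frame correspondent is ∀x ∀y ∀z ((xR²y ∧ xRz) → ∃w (y = w ∧ zRw)).
(F1): fails — sR²s, sRw but no w* with s=w* and wRw*.
(F2): ✓.
(F3): ✓.
(F4): fails — w0R²w0, w0Rw1 but no w with w0=w and w1Rw.
Valid on: (F2), (F3).

(F2), (F3)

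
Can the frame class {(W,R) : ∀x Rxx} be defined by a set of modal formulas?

The condition is reflexivity. A defining modal formula is □r → r.
Suppose □r→r is valid. At any x set V(r)={w : Rxw}. Then □r holds at x, so r holds at x, i.e. Rxx.

Definable; □r → r defines it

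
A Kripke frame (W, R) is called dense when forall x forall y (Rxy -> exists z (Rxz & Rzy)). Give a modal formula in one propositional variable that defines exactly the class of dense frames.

□□q → □q

The condition is density. The C4 schema □□q → □q defines it.
Suppose □□q→□q is valid. Take Rxy and set V(q)={w : xR²w}. Then □□q at x, so □q at x, so q at y, i.e. ∃z(Rxz∧Rzy).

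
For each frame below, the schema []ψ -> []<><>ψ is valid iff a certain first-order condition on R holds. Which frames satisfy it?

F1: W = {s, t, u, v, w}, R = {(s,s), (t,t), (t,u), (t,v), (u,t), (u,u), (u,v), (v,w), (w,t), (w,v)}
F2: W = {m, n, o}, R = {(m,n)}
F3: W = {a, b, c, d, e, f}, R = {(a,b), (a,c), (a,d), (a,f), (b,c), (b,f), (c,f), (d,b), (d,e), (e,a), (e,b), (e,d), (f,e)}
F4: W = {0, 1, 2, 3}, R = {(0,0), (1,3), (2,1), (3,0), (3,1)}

The schema corresponds to a generalized confluence (Geach) condition: forall x forall z (xRz -> exists w (xRw & z R^2 w)).
F1: ✓.
F2: fails — mRn but no w with mRw and nR²w.
F3: fails — aRc but no w with aRw and cR²w.
F4: ✓.
Valid on: F1, F4.

F1, F4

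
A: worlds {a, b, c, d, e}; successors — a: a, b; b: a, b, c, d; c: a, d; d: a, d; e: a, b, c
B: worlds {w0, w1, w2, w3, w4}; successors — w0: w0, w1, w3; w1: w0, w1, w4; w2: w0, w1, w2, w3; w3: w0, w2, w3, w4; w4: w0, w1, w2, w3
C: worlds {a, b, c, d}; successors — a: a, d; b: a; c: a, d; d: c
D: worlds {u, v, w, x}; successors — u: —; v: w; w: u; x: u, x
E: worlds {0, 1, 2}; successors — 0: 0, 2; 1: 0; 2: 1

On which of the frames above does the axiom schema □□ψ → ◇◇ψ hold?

A, B, C, E

This is the axiom for a generalized confluence (Geach) condition; its first-order frame correspondent is ∀x ∃w (xR²w ∧ xR²w).
A: ✓.
B: ✓.
C: ✓.
D: fails — at u but no t with uR²t and uR²t.
E: ✓.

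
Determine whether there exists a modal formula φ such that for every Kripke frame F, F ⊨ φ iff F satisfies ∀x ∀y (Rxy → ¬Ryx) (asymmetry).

If a class were modally definable it would be closed under surjective bounded morphisms (Goldblatt–Thomason).
The 4-cycle (worlds a,b,c,d with a→b→c→d→a) is asymmetric. Mapping every world to a single reflexive point • is a surjective bounded morphism, and the reflexive point is not asymmetric (R•• but asymmetry requires ¬R••).
Hence asymmetry is not modally definable.

No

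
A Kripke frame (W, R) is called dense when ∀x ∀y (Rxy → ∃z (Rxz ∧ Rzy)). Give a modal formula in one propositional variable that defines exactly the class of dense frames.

This is density; the standard corresponding axiom is C4: □□ψ → □ψ.
Suppose □□ψ→□ψ is valid. Take Rxy and set V(ψ)={w : xR²w}. Then □□ψ at x, so □ψ at x, so ψ at y, i.e. ∃z(Rxz∧Rzy).

□□ψ → □ψ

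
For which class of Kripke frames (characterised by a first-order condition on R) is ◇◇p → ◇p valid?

Transitivity

Equivalently (dual form): □p → □□p.
Suppose □p→□□p is valid. Take Rxy, Ryz and set V(p)={w : Rxw}. Then □p at x, so □□p at x, so □p at y, so p at z, i.e. Rxz.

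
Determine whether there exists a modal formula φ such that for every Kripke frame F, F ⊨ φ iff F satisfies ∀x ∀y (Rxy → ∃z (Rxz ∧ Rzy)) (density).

Yes: it is density, defined by the C4 schema □□p → □p.

Definable; □□p → □p defines it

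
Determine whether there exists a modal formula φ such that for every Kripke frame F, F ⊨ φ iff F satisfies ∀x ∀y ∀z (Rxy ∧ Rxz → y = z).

Yes, by ◇q → □q

This is a Sahlqvist condition; the CD axiom ◇q → □q defines it.
Suppose ◇q→□q is valid. Take Rxy, Rxz and set V(q)={y}. Then ◇q at x, so □q at x, so q at z, i.e. z=y.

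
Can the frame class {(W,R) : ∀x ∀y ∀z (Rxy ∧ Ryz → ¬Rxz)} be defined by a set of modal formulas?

Any modally definable frame class is closed under surjective bounded morphisms.
The 7-cycle (worlds w0,w1,w2,w3,w4,w5,w6 with w0→w1→w2→w3→w4→w5→w6→w0) is intransitive. Mapping every world to a single reflexive point • is a surjective bounded morphism; the reflexive point is not intransitive (R••∧R•• but R••).
So no modal formula (or set of formulas) defines exactly the intransitive frames.

No — not modally definable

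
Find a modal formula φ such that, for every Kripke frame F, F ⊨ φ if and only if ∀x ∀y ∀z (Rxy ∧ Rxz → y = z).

This is partial functionality; the standard corresponding axiom is CD: ◇s → □s.
Suppose ◇s→□s is valid. Take Rxy, Rxz and set V(s)={y}. Then ◇s at x, so □s at x, so s at z, i.e. z=y.

◇s → □s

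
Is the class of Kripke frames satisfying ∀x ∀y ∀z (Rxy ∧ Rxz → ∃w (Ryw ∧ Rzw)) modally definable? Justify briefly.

Definable; ◇□q → □◇q defines it

This is a Sahlqvist condition; the .2 axiom ◇□q → □◇q defines it.
Suppose ◇□q→□◇q is valid. Take Rxy, Rxz and set V(q)={w : Ryw}. Then □q at y so ◇□q at x, so □◇q at x, so ◇q at z, giving w with Rzw and Ryw.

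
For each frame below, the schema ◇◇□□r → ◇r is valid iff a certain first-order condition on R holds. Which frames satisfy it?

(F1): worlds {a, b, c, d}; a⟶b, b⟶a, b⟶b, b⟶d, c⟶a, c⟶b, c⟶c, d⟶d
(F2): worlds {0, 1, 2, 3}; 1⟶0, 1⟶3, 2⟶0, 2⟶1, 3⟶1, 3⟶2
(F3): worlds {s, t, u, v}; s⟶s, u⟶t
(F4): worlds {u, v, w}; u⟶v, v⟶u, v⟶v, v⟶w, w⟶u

Frame correspondent (Sahlqvist): ∀x ∀y (xR²y → ∃w (yR²w ∧ xRw)) — i.e. a generalized confluence (Geach) condition.
(F1): fails — aR²d but no w with dR²w and aRw.
(F2): fails — 1R²1 but no w with 1R²w and 1Rw.
(F3): ✓.
(F4): ✓.

(F3), (F4)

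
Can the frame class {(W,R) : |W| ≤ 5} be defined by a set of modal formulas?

Modal frame validity is preserved under disjoint unions.
Any modal formula valid on each of 6 disjoint one-world frames is valid on their disjoint union (validity is preserved under disjoint unions). Each one-world frame has |W|=1≤5, but the union has |W|=6.
So the class is not modally definable.

Not modally definable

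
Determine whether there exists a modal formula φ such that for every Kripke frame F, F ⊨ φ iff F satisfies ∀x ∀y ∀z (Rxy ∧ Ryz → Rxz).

Yes — defined by □r → □□r

Yes: it is transitivity, defined by the 4 schema □r → □□r.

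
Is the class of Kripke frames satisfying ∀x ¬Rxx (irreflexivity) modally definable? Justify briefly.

Not modally definable

Modal frame validity is preserved under surjective bounded morphisms.
The 4-cycle (worlds a,b,c,d with a→b→c→d→a) is irreflexive, and the map sending every world to a single reflexive point • is a surjective bounded morphism (forth: every edge maps to (•,•); back: every world has a successor). So any modal formula valid on the 4-cycle is also valid on the reflexive point, which is not irreflexive.
So the class is not modally definable.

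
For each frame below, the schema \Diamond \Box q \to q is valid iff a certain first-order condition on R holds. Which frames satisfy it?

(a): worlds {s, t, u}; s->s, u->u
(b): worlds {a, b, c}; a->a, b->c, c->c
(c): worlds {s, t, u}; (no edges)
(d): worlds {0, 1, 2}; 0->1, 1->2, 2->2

Frame correspondent (Sahlqvist): \forall x \forall y (Rxy \to Ryx) — i.e. symmetry.
(a): condition met.
(b): fails — Rbc but not Rcb.
(c): condition met.
(d): fails — R12 but not R21.

(a), (c)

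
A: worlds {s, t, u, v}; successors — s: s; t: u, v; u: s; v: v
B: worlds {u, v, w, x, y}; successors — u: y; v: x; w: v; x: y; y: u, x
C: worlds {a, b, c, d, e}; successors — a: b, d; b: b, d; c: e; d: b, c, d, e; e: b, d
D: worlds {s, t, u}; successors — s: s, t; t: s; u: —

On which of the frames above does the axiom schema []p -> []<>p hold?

Frame correspondent (Sahlqvist): forall x forall z (xRz -> exists w (xRw & zRw)) — i.e. a generalized confluence (Geach) condition.
A: fails — tRu but no w with tRw and uRw.
B: fails — uRy but no t with uRt and yRt.
C: fails — cRe but no w with cRw and eRw.
D: condition met.

D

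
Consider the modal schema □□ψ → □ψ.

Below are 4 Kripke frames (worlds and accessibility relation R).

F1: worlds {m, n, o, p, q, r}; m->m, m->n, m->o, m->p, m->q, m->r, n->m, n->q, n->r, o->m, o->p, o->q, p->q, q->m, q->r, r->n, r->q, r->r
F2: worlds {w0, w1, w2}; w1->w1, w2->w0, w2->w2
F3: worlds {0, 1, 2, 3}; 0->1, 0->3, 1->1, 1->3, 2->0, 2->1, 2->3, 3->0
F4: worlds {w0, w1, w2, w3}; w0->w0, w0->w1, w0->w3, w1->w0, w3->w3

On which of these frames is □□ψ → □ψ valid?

The schema corresponds to density: ∀x ∀y (Rxy → ∃z (Rxz ∧ Rzy)).
F1: fails — Rpq but no z with Rpz and Rzq.
F2: holds.
F3: fails — R30 but no z with R3z and Rz0.
F4: holds.

F2, F4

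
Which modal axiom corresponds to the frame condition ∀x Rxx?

A defining formula is □r → r (the T axiom).
Suppose □r→r is valid. At any x set V(r)={w : Rxw}. Then □r holds at x, so r holds at x, i.e. Rxx.

□r → r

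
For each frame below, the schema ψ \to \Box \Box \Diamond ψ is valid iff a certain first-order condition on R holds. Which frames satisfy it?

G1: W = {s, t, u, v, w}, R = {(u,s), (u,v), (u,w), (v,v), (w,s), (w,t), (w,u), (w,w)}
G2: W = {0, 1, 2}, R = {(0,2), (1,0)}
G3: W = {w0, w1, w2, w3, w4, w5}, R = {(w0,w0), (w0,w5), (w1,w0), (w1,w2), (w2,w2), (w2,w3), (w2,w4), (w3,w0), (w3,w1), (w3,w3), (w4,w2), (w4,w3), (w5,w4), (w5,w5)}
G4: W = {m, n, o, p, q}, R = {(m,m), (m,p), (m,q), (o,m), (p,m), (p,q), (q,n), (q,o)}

Frame correspondent (Sahlqvist): \forall x \forall z (x R^2 z \to \exists w (x = w \wedge zRw)) — i.e. a generalized confluence (Geach) condition.
G1: fails — uR²s but no w* with u=w* and sRw*.
G2: fails — 1R²2 but no w with 1=w and 2Rw.
G3: fails — w0R²w4 but no w with w0=w and w4Rw.
G4: fails — mR²n but no w with m=w and nRw.
Valid on no frame.

none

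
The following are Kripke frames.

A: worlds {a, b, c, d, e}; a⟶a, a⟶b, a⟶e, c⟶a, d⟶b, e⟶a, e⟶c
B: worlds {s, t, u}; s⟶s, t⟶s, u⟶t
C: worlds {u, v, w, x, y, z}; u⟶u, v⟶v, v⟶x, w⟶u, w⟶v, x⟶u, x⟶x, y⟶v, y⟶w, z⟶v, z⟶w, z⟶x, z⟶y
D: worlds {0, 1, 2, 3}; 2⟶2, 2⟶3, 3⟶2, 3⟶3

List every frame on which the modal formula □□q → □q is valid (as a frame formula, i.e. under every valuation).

D

This is the axiom for density; its first-order frame correspondent is ∀x ∀y (Rxy → ∃z (Rxz ∧ Rzy)).
A: fails — Rec but no z with Rez and Rzc.
B: fails — Rut but no z with Ruz and Rzt.
C: fails — Ryw but no t with Ryt and Rtw.
D: satisfies the condition.
Valid on: D.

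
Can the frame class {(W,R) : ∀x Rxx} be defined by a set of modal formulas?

Yes: it is reflexivity, defined by the T schema □r → r.
Suppose □r→r is valid. At any x set V(r)={w : Rxw}. Then □r holds at x, so r holds at x, i.e. Rxx.

Yes — defined by □r → r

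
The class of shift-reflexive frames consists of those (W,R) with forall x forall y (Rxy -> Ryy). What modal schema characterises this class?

□(□q → q)

This is shift-reflexivity; the standard corresponding axiom is T□: □(□q → q).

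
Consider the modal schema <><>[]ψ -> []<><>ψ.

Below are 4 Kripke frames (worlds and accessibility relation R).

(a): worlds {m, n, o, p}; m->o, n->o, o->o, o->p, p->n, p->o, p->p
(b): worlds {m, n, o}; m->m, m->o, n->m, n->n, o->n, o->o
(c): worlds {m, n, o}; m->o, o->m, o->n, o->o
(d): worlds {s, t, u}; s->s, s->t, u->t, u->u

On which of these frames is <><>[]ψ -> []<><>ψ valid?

The schema corresponds to a generalized confluence (Geach) condition: forall x forall y forall z ((x R^2 y & xRz) -> exists w (yRw & z R^2 w)).
(a): satisfies the condition.
(b): satisfies the condition.
(c): fails — mR²n, mRo but no w with nRw and oR²w.
(d): fails — sR²s, sRt but no w with sRw and tR²w.

(a), (b)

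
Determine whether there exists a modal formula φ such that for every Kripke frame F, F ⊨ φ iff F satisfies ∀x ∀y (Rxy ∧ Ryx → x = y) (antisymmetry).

If a class were modally definable it would be closed under surjective bounded morphisms (Goldblatt–Thomason).
The 6-cycle (worlds s,t,u,v,w,x with s→t→u→v→w→x→s) is antisymmetric. Sending even-indexed worlds to • and odd-indexed worlds to ∘ is a surjective bounded morphism onto the two-world frame with •↔∘, which is not antisymmetric.
So no modal formula (or set of formulas) defines exactly the antisymmetric frames.

Not definable by any modal formula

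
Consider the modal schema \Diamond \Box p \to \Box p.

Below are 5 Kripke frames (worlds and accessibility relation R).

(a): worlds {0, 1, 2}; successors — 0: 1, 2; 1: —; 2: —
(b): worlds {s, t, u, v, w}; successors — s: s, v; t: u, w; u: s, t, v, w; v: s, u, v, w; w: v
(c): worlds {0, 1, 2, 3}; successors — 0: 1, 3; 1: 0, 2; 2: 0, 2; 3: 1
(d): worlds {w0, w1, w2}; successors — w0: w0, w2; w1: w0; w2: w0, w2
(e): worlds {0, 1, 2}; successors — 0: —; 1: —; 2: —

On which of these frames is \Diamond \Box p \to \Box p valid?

(d), (e)

Frame correspondent (Sahlqvist): \forall x \forall y \forall z (Rxy \wedge Rxz \to Ryz) — i.e. the Euclidean property.
(a): fails — R01 and R01 but not R11.
(b): fails — Rtw and Rtw but not Rww.
(c): fails — R01 and R01 but not R11.
(d): satisfies the condition.
(e): satisfies the condition.
Valid on: (d), (e).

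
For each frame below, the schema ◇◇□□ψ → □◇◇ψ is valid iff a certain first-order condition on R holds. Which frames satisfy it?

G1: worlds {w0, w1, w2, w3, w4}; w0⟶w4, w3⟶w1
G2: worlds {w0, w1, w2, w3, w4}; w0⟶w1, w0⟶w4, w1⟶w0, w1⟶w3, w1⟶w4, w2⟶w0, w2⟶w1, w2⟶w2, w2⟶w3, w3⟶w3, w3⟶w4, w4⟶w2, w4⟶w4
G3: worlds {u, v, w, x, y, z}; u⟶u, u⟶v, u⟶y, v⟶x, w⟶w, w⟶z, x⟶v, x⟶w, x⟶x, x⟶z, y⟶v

This is the axiom for a generalized confluence (Geach) condition; its first-order frame correspondent is ∀x ∀y ∀z ((xR²y ∧ xRz) → ∃w (yR²w ∧ zR²w)).
G1: holds.
G2: holds.
G3: fails — vR²z, vRx but no t with zR²t and xR²t.

G1, G2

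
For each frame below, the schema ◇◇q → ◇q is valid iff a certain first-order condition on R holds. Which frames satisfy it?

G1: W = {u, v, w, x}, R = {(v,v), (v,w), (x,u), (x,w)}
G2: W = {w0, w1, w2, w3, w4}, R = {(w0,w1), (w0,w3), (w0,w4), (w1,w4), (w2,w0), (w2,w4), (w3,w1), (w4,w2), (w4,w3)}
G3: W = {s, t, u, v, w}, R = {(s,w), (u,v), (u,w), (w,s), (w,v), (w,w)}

Frame correspondent (Sahlqvist): ∀x ∀y ∀z (Rxy ∧ Ryz → Rxz) — i.e. transitivity.
G1: holds.
G2: fails — Rw0w4 and Rw4w2 but not Rw0w2.
G3: fails — Ruw and Rws but not Rus.
Valid on: G1.

G1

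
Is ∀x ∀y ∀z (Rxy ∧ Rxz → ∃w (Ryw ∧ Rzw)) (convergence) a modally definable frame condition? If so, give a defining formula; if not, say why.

Definable; ◇□q → □◇q defines it

This is a Sahlqvist condition; the .2 axiom ◇□q → □◇q defines it.
Suppose ◇□q→□◇q is valid. Take Rxy, Rxz and set V(q)={w : Ryw}. Then □q at y so ◇□q at x, so □◇q at x, so ◇q at z, giving w with Rzw and Ryw.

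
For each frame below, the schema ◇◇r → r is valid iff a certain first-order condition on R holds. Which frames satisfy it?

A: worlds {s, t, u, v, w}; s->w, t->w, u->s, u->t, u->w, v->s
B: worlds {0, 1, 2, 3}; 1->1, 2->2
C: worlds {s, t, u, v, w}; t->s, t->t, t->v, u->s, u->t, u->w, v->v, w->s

Frame correspondent (Sahlqvist): ∀x ∀y (xR²y → ∃w (y = w ∧ x = w)) — i.e. a generalized confluence (Geach) condition.
A: fails — uR²w but w ≠ u.
B: satisfies the condition.
C: fails — tR²s but s ≠ t.

B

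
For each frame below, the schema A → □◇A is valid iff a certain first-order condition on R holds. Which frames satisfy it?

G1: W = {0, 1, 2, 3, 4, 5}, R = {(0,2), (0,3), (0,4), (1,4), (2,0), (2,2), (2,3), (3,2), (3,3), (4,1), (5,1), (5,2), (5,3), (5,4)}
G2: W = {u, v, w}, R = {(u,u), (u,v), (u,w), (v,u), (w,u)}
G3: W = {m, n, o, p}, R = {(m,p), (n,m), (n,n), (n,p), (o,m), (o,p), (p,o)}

G2

Frame correspondent (Sahlqvist): ∀x ∀y (Rxy → Ryx) — i.e. symmetry.
G1: fails — R53 but not R35.
G2: satisfies the condition.
G3: fails — Rom but not Rmo.
Valid on: G2.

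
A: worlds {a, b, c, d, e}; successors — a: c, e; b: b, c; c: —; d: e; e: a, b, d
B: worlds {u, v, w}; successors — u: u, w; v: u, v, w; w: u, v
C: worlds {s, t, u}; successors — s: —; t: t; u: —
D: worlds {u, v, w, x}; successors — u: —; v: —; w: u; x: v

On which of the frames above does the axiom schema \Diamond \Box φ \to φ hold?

C

This is the axiom for symmetry; its first-order frame correspondent is \forall x \forall y (Rxy \to Ryx).
A: fails — Rbc but not Rcb.
B: fails — Rvu but not Ruv.
C: condition met.
D: fails — Rwu but not Ruw.
Valid on: C.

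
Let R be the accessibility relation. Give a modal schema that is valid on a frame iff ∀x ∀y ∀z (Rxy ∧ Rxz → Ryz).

A defining formula is ◇ψ → □◇ψ (the 5 axiom).
Suppose ◇ψ→□◇ψ is valid. Take Rxy, Rxz and set V(ψ)={y}. Then ◇ψ at x, so □◇ψ at x, so ◇ψ at z, so some w with Rzw has ψ; w=y, i.e. Rzy. By symmetry of the argument, Ryz.

◇ψ → □◇ψ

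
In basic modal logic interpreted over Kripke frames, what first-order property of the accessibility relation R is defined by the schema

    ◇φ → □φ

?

partial functionality

Suppose ◇φ→□φ is valid. Take Rxy, Rxz and set V(φ)={y}. Then ◇φ at x, so □φ at x, so φ at z, i.e. z=y.
The converse is a direct semantic check.
Frame condition: ∀x ∀y ∀z (Rxy ∧ Rxz → y = z).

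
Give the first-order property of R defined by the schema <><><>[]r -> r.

This is a Sahlqvist (Geach-type) schema ◇^3□^1r → □^0◇^0r.
First-order correspondent: forall x forall y (x R^3 y -> exists w (yRw & x = w)).

forall x forall y (x R^3 y -> exists w (yRw & x = w))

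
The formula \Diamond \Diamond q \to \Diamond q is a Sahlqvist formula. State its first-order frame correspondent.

This is a form of the 4 axiom.
Its frame correspondent is transitivity — \forall x \forall y \forall z (Rxy \wedge Ryz \to Rxz).

Transitivity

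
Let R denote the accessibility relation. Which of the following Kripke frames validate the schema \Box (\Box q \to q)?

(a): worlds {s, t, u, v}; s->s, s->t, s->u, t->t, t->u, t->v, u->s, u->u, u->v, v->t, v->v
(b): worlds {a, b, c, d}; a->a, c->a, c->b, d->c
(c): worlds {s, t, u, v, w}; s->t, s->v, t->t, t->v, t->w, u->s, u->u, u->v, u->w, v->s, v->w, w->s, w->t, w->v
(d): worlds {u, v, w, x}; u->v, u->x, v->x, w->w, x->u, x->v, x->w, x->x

Frame correspondent (Sahlqvist): \forall x \forall y (Rxy \to Ryy) — i.e. shift-reflexivity.
(a): condition met.
(b): fails — Rcb but not Rbb.
(c): fails — Ruv but not Rvv.
(d): fails — Ruv but not Rvv.
Valid on: (a).

(a)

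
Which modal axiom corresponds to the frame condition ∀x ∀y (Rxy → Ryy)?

□(□p → p)

The condition is shift-reflexivity. The T□ schema □(□p → p) defines it.
Suppose □(□p→p) is valid. Take Rxy and set V(p)={w : Ryw}. Then at y, □p holds; since □(□p→p) at x, □p→p at y, so p at y, i.e. Ryy.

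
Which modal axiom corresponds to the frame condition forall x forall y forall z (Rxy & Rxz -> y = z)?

A defining formula is ◇r → □r (the CD axiom).

◇r → □r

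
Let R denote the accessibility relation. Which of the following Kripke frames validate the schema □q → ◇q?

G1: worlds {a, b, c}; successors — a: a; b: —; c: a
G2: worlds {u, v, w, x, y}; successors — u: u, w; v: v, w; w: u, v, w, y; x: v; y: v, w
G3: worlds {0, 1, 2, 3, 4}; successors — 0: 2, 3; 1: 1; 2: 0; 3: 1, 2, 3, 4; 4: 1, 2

G2, G3

Frame correspondent (Sahlqvist): ∀x ∃y Rxy — i.e. seriality.
G1: fails — world b has no successor.
G2: satisfies the condition.
G3: satisfies the condition.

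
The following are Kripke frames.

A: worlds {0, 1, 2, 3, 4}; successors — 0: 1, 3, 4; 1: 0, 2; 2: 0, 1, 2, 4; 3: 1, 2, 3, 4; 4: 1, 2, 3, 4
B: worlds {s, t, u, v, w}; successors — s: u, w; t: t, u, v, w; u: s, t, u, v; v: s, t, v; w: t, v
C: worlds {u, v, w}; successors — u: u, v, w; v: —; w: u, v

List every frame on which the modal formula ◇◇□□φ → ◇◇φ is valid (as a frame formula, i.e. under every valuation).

A, B

Frame correspondent (Sahlqvist): ∀x ∀y (xR²y → ∃w (yR²w ∧ xR²w)) — i.e. a generalized confluence (Geach) condition.
A: satisfies the condition.
B: satisfies the condition.
C: fails — uR²v but no t with vR²t and uR²t.
Valid on: A, B.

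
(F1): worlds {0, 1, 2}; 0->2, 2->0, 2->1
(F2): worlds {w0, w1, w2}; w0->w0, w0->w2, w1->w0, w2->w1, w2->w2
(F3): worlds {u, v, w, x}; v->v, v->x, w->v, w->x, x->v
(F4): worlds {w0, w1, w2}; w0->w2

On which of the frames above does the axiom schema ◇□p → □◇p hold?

This is the axiom for convergence; its first-order frame correspondent is ∀x ∀y ∀z (Rxy ∧ Rxz → ∃w (Ryw ∧ Rzw)).
(F1): fails — R20 and R21 but 0 and 1 have no common successor.
(F2): fails — Rw2w2 and Rw2w1 but w2 and w1 have no common successor.
(F3): holds.
(F4): fails — Rw0w2 and Rw0w2 but w2 and w2 have no common successor.
Valid on: (F3).

(F3)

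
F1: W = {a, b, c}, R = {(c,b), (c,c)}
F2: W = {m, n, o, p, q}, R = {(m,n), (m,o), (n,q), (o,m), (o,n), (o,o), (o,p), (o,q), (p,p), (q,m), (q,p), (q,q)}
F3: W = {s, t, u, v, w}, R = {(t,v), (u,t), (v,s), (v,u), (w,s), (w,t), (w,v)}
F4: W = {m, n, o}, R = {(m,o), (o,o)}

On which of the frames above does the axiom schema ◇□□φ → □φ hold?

This is the axiom for a generalized confluence (Geach) condition; its first-order frame correspondent is ∀x ∀y ∀z ((xRy ∧ xRz) → ∃w (yR²w ∧ z = w)).
F1: fails — cRb, cRb but no w with bR²w and b=w.
F2: fails — mRn, mRn but no w with nR²w and n=w.
F3: fails — tRv, tRv but no w* with vR²w* and v=w*.
F4: condition met.
Valid on: F4.

F4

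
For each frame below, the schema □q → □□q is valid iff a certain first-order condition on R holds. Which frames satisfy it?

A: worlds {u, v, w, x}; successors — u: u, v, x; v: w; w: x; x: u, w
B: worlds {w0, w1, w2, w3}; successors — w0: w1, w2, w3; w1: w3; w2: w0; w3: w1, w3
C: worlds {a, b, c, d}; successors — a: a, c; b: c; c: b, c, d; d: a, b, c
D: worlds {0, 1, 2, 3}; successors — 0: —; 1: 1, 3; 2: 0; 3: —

D

Frame correspondent (Sahlqvist): ∀x ∀y ∀z (Rxy ∧ Ryz → Rxz) — i.e. transitivity.
A: fails — Ruv and Rvw but not Ruw.
B: fails — Rw1w3 and Rw3w1 but not Rw1w1.
C: fails — Rbc and Rcd but not Rbd.
D: ✓.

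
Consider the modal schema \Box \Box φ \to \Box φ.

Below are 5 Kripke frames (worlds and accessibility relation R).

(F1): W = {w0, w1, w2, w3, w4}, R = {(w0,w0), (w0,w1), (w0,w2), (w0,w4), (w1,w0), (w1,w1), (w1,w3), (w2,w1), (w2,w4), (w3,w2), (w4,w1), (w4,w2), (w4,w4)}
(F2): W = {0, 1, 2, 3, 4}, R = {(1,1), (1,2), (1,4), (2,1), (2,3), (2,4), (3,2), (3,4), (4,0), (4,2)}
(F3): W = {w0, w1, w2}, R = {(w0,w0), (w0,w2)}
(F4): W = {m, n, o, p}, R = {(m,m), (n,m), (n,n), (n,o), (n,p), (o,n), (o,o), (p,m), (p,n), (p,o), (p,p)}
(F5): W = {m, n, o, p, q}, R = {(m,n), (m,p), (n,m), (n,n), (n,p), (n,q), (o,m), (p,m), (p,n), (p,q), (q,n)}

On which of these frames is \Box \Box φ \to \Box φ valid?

This is the axiom for density; its first-order frame correspondent is \forall x \forall y (Rxy \to \exists z (Rxz \wedge Rzy)).
(F1): fails — Rw3w2 but no z with Rw3z and Rzw2.
(F2): fails — R23 but no z with R2z and Rz3.
(F3): satisfies the condition.
(F4): satisfies the condition.
(F5): fails — Rom but no z with Roz and Rzm.

(F3), (F4)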